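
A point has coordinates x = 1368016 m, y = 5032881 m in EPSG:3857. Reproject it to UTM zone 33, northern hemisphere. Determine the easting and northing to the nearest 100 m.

Web Mercator inverse (R = 6378137 m) → φ = 41.13910282°, λ = 12.28909682°.
UTM 33N forward: E = 272477.328 m, N = 4557741.508 m.

E 272500 m, N 4557700 m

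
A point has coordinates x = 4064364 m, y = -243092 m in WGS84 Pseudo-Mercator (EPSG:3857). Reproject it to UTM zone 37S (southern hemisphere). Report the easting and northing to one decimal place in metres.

Web Mercator inverse (R = 6378137 m) → φ = -2.18320409°, λ = 36.51080301°.
UTM 37S forward: E = 223126.966 m, N = 9758459.954 m.

E 223127.0 m, N 9758460.0 m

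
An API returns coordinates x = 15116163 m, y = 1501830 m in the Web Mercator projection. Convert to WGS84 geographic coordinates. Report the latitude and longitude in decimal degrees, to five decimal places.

R = 6378137 m. λ = x/R = 135.79080260°.
φ = 2·arctan(exp(y/R)) − 90° = 2·arctan(1.26550) − 90° = 13.36820190°.

lat 13.36820°, lon 135.79080°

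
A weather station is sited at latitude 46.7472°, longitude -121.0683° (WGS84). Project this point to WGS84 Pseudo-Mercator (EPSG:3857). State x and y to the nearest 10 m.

x -13477260 m, y 5900910 m

Web Mercator is spherical with R = a = 6378137 m.
x = R·λ = 6378137 × -2.113040455 = -13477261.507 m.
y = R·ln tan(π/4 + φ/2) = 6378137 × 0.925177345 = 5900907.857 m.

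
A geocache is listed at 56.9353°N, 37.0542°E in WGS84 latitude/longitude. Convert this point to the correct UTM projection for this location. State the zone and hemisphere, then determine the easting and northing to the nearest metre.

Longitude 37.0542° lies in the 6° band [36°, 42°), giving zone 37; latitude is north of the equator, so 37N.
Zone 37 central meridian λ₀ = 6×37 − 183 = 39°; Δλ = -1.9458°.
Transverse Mercator on WGS84 with k₀ = 0.9996 gives E = 381600.931 m, N = 6311868.985 m.

Zone 37N: E 381601 m, N 6311869 m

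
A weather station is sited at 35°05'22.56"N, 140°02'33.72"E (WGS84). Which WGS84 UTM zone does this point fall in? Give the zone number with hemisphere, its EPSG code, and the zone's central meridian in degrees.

UTM zone = ⌊(λ + 180)/6⌋ + 1; 140.0427° ∈ [138°, 144°) → zone 54.
Hemisphere: N (φ ≥ 0).
Central meridian λ₀ = 6×54 − 183 = 141°.
EPSG code: 32654.

Zone 54N (EPSG:32654), central meridian 141°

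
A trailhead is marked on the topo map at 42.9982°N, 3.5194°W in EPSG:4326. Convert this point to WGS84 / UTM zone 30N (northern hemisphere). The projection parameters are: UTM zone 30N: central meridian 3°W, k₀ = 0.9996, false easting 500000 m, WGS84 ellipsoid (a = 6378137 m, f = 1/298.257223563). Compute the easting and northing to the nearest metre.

Zone 30 central meridian λ₀ = 6×30 − 183 = -3°; Δλ = -0.5194°.
Transverse Mercator on WGS84 with k₀ = 0.9996 gives E = 457663.285 m, N = 4760745.780 m.

E 457663 m, N 4760746 m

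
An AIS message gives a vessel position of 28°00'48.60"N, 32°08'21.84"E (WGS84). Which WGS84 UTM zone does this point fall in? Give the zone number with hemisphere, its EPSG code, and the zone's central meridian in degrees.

UTM zone = ⌊(λ + 180)/6⌋ + 1; 32.1394° ∈ [30°, 36°) → zone 36.
Hemisphere: N (φ ≥ 0).
Central meridian λ₀ = 6×36 − 183 = 33°.
EPSG code: 32636.

Zone 36N (EPSG:32636), central meridian 33°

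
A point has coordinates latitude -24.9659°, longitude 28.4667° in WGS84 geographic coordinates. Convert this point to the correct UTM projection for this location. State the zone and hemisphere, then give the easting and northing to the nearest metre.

Longitude 28.4667° lies in the 6° band [24°, 30°), giving zone 35; latitude is south of the equator, so 35S.
Zone 35 central meridian λ₀ = 6×35 − 183 = 27°; Δλ = +1.4667°.
Transverse Mercator on WGS84 with k₀ = 0.9996 gives E = 648055.577 m, N = 7238028.124 m.

Zone 35S: E 648056 m, N 7238028 m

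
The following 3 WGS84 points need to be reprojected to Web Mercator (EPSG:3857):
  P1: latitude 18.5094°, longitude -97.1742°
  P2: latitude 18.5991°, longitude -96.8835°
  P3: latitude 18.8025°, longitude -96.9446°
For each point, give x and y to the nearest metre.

P1: x -10817382 m, y 2097260 m; P2: x -10785022 m, y 2107793 m; P3: x -10791824 m, y 2131697 m

Web Mercator: x = R·λ, y = R·ln tan(π/4+φ/2), R = 6378137 m.
P1 (18.5094°, -97.1742°) → (-10817382.462, 2097259.993) m.
P2 (18.5991°, -96.8835°) → (-10785021.886, 2107792.819) m.
P3 (18.8025°, -96.9446°) → (-10791823.507, 2131697.233) m.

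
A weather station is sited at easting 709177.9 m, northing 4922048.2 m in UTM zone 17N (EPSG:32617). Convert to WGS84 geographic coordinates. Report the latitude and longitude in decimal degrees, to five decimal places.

Zone 17N: λ₀ = -81°, k₀ = 0.9996, false easting 500000 m.
Meridian distance M = (N − FN)/k₀ = 4924017.8 m.
Inverse transverse Mercator on WGS84 gives φ = 44.42150018°, λ = -78.37230023°.

lat 44.42150°, lon -78.37230°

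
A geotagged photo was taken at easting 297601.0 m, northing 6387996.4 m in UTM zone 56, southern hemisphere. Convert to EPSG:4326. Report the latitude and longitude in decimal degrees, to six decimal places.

Zone 56S: λ₀ = 153°, k₀ = 0.9996, false easting 500000 m, false northing 10000000 m.
Meridian distance M = (N − FN)/k₀ = -3613449.0 m.
Inverse transverse Mercator on WGS84 gives φ = -32.62710030°, λ = 150.84259998°.

lat -32.627100°, lon 150.842600°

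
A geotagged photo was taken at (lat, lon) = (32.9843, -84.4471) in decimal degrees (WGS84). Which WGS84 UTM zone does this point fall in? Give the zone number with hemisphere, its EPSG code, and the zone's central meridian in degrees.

UTM zone = ⌊(λ + 180)/6⌋ + 1; -84.4471° ∈ [-90°, -84°) → zone 16.
Hemisphere: N (φ ≥ 0).
Central meridian λ₀ = 6×16 − 183 = -87°.
EPSG code: 32616.

Zone 16N (EPSG:32616), central meridian -87°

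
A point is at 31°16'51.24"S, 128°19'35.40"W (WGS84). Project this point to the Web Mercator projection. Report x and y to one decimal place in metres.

x -14285240.6 m, y -3669283.3 m

Web Mercator is spherical with R = a = 6378137 m.
x = R·λ = 6378137 × -2.239719943 = -14285240.635 m.
y = R·ln tan(π/4 + φ/2) = 6378137 × -0.575290769 = -3669283.340 m.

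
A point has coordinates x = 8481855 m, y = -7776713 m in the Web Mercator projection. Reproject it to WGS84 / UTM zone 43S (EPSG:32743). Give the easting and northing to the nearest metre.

E 572361 m, N 3672953 m

Web Mercator inverse (R = 6378137 m) → φ = -57.08110046°, λ = 76.19379984°.
UTM 43S forward: E = 572360.838 m, N = 3672953.450 m.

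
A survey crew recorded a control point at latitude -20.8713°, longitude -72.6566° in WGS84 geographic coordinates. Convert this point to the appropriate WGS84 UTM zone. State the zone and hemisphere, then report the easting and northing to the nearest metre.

Longitude -72.6566° lies in the 6° band [-78°, -72°), giving zone 18; latitude is south of the equator, so 18S.
Zone 18 central meridian λ₀ = 6×18 − 183 = -75°; Δλ = +2.3434°.
Transverse Mercator on WGS84 with k₀ = 0.9996 gives E = 743806.007 m, N = 7690318.842 m.

Zone 18S: E 743806 m, N 7690319 m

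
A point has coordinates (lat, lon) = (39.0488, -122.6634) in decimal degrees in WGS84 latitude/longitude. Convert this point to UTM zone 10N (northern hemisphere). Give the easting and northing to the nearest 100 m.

Zone 10 central meridian λ₀ = 6×10 − 183 = -123°; Δλ = +0.3366°.
Transverse Mercator on WGS84 with k₀ = 0.9996 gives E = 529126.787 m, N = 4322245.894 m.

E 529100 m, N 4322200 m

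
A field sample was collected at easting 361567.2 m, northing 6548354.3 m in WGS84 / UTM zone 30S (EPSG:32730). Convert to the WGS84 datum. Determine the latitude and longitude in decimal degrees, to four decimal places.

Zone 30S: λ₀ = -3°, k₀ = 0.9996, false easting 500000 m, false northing 10000000 m.
Meridian distance M = (N − FN)/k₀ = -3453026.9 m.
Inverse transverse Mercator on WGS84 gives φ = -31.19069995°, λ = -4.45290019°.

lat -31.1907°, lon -4.4529°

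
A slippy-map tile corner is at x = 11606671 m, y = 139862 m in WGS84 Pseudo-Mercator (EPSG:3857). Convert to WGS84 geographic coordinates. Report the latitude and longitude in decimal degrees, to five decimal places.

R = 6378137 m. λ = x/R = 104.26449957°.
φ = 2·arctan(exp(y/R)) − 90° = 2·arctan(1.02217) − 90° = 1.25630104°.

lat 1.25630°, lon 104.26450°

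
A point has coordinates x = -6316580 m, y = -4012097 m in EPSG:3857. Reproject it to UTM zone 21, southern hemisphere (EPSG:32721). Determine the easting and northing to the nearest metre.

Web Mercator inverse (R = 6378137 m) → φ = -33.87550042°, λ = -56.74280357°.
UTM 21S forward: E = 523786.158 m, N = 6251618.392 m.

E 523786 m, N 6251618 m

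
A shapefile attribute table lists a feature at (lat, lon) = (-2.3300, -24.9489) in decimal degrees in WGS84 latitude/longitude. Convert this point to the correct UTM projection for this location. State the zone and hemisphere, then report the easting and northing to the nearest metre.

Zone 26S: E 728098 m, N 9742298 m

Longitude -24.9489° lies in the 6° band [-30°, -24°), giving zone 26; latitude is south of the equator, so 26S.
Zone 26 central meridian λ₀ = 6×26 − 183 = -27°; Δλ = +2.0511°.
Transverse Mercator on WGS84 with k₀ = 0.9996 gives E = 728097.533 m, N = 9742297.529 m.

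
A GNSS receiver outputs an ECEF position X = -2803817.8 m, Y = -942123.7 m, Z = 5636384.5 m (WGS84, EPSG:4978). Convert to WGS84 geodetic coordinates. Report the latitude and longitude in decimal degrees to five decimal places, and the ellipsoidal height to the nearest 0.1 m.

λ = atan2(Y, X) = -161.42690014°; p = √(X²+Y²) = 2957869.4 m.
Bowring's method on WGS84 (a = 6378137 m, b = 6356752.314 m) gives φ = 62.46830007°, h = 4009.367 m.

lat 62.46830°, lon -161.42690°, h 4009.4 m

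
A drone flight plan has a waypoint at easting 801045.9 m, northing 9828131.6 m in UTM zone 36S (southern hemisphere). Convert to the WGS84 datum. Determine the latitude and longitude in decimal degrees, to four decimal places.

Zone 36S: λ₀ = 33°, k₀ = 0.9996, false easting 500000 m, false northing 10000000 m.
Meridian distance M = (N − FN)/k₀ = -171937.2 m.
Inverse transverse Mercator on WGS84 gives φ = -1.55319958°, λ = 35.70540005°.

lat -1.5532°, lon 35.7054°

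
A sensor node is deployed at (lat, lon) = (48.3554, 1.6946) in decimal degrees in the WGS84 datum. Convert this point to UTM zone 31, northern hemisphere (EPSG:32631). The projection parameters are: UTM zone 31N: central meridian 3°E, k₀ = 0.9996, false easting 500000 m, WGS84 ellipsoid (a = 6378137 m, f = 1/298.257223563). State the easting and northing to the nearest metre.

E 403295 m, N 5356626 m

Zone 31 central meridian λ₀ = 6×31 − 183 = 3°; Δλ = -1.3054°.
Transverse Mercator on WGS84 with k₀ = 0.9996 gives E = 403294.695 m, N = 5356625.991 m.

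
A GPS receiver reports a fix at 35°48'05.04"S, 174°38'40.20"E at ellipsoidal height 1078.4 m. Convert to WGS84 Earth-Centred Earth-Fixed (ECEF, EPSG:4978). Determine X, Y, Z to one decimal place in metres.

WGS84: a = 6378137 m, e² = 0.006694380; N(φ) = a/√(1−e²sin²φ) = 6385455.119 m.
X = (N+h)·cosφ·cosλ = -5157183.909 m; Y = (N+h)·cosφ·sinλ = 483456.477 m; Z = (N(1−e²)+h)·sinφ = -3710972.530 m.

X -5157183.9 m, Y 483456.5 m, Z -3710972.5 m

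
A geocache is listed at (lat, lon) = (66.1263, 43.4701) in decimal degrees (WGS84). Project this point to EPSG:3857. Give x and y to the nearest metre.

x 4839069 m, y 9911499 m

Web Mercator is spherical with R = a = 6378137 m.
x = R·λ = 6378137 × 0.758696371 = 4839069.397 m.
y = R·ln tan(π/4 + φ/2) = 6378137 × 1.553980221 = 9911498.745 m.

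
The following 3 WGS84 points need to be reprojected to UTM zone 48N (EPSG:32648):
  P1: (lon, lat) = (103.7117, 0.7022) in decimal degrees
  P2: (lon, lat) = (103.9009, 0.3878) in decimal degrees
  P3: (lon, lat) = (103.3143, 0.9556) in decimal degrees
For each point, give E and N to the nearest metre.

P1: E 356643 m, N 77634 m; P2: E 377693 m, N 42871 m; P3: E 312422 m, N 105669 m

UTM zone 48N: λ₀ = 105°, k₀ = 0.9996.
P1 (0.7022°, 103.7117°) → (356643.001, 77633.992) m.
P2 (0.3878°, 103.9009°) → (377692.920, 42871.499) m.
P3 (0.9556°, 103.3143°) → (312422.478, 105668.640) m.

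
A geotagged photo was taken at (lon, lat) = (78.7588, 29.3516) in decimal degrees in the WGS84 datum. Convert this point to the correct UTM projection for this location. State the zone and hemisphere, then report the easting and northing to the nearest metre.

Longitude 78.7588° lies in the 6° band [78°, 84°), giving zone 44; latitude is north of the equator, so 44N.
Zone 44 central meridian λ₀ = 6×44 − 183 = 81°; Δλ = -2.2412°.
Transverse Mercator on WGS84 with k₀ = 0.9996 gives E = 282421.069 m, N = 3249027.463 m.

Zone 44N: E 282421 m, N 3249027 m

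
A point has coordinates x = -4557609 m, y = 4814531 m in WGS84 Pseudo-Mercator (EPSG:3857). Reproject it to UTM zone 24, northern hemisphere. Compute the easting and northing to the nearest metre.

Web Mercator inverse (R = 6378137 m) → φ = 39.64529773°, λ = -40.94169824°.
UTM 24N forward: E = 333396.839 m, N = 4390191.496 m.

E 333397 m, N 4390191 m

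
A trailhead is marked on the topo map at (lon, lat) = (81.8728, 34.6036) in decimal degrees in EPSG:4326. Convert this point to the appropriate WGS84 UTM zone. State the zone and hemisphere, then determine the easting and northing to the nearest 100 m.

Zone 44N: E 580000 m, N 3829400 m

Longitude 81.8728° lies in the 6° band [78°, 84°), giving zone 44; latitude is north of the equator, so 44N.
Zone 44 central meridian λ₀ = 6×44 − 183 = 81°; Δλ = +0.8728°.
Transverse Mercator on WGS84 with k₀ = 0.9996 gives E = 580027.730 m, N = 3829431.418 m.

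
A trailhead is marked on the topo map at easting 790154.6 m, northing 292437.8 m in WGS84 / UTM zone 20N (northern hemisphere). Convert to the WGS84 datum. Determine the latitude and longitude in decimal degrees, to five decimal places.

lat 2.64300°, lon -60.39060°

Zone 20N: λ₀ = -63°, k₀ = 0.9996, false easting 500000 m.
Meridian distance M = (N − FN)/k₀ = 292554.8 m.
Inverse transverse Mercator on WGS84 gives φ = 2.64299975°, λ = -60.39060042°.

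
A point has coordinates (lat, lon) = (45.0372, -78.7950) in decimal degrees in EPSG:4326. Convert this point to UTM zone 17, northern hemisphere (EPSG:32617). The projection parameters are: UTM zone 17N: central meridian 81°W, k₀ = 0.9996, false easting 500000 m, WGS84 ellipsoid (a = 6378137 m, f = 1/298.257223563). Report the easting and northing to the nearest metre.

Zone 17 central meridian λ₀ = 6×17 − 183 = -81°; Δλ = +2.2050°.
Transverse Mercator on WGS84 with k₀ = 0.9996 gives E = 673675.243 m, N = 4989448.065 m.

E 673675 m, N 4989448 m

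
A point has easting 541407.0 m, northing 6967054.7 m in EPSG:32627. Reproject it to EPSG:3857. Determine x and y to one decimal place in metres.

x -2247228.8 m, y 9059004.3 m

Unproject from UTM 27N (λ₀ = -21°) → φ = 62.83130015°, λ = -20.18719971°.
Web Mercator (R = 6378137 m): x = -2247228.792 m, y = 9059004.327 m.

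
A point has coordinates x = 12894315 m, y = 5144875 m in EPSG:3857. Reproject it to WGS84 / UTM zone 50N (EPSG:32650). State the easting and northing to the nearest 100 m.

E 403100 m, N 4638500 m

Web Mercator inverse (R = 6378137 m) → φ = 41.89239941°, λ = 115.83160243°.
UTM 50N forward: E = 403072.507 m, N = 4638489.531 m.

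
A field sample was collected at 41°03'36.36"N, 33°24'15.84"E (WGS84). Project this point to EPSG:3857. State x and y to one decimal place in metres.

x 3718560.8 m, y 5021210.4 m

Web Mercator is spherical with R = a = 6378137 m.
x = R·λ = 6378137 × 0.583016765 = 3718560.798 m.
y = R·ln tan(π/4 + φ/2) = 6378137 × 0.787253464 = 5021210.446 m.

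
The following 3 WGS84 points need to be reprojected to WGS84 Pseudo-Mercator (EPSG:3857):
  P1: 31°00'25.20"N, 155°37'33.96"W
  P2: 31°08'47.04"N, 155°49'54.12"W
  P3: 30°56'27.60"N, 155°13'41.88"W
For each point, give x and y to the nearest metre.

P1: x -17324218 m, y 3633658 m; P2: x -17347105 m, y 3651777 m; P3: x -17279935 m, y 3625089 m

Web Mercator: x = R·λ, y = R·ln tan(π/4+φ/2), R = 6378137 m.
P1 (31.0070°, -155.6261°) → (-17324218.206, 3633658.260) m.
P2 (31.1464°, -155.8317°) → (-17347105.493, 3651776.601) m.
P3 (30.9410°, -155.2283°) → (-17279935.313, 3625089.238) m.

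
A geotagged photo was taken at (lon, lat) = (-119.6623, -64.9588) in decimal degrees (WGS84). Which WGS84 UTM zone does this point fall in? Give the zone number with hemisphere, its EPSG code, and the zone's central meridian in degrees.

UTM zone = ⌊(λ + 180)/6⌋ + 1; -119.6623° ∈ [-120°, -114°) → zone 11.
Hemisphere: S (φ < 0).
Central meridian λ₀ = 6×11 − 183 = -117°.
EPSG code: 32711.

Zone 11S (EPSG:32711), central meridian -117°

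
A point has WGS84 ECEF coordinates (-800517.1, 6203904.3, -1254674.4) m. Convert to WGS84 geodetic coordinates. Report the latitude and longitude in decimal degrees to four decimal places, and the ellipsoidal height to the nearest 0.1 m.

λ = atan2(Y, X) = 97.35250036°; p = √(X²+Y²) = 6255338.2 m.
Bowring's method on WGS84 (a = 6378137 m, b = 6356752.314 m) gives φ = -11.41610036°, h = 2620.715 m.

lat -11.4161°, lon 97.3525°, h 2620.7 m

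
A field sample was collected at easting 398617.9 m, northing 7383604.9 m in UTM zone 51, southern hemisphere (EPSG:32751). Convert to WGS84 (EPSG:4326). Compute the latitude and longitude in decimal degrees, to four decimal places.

lat -23.6551°, lon 122.0059°

Zone 51S: λ₀ = 123°, k₀ = 0.9996, false easting 500000 m, false northing 10000000 m.
Meridian distance M = (N − FN)/k₀ = -2617442.1 m.
Inverse transverse Mercator on WGS84 gives φ = -23.65510025°, λ = 122.00589996°.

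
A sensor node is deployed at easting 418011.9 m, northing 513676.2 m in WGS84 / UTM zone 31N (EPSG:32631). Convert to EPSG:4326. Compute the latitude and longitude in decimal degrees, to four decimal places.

Zone 31N: λ₀ = 3°, k₀ = 0.9996, false easting 500000 m.
Meridian distance M = (N − FN)/k₀ = 513881.8 m.
Inverse transverse Mercator on WGS84 gives φ = 4.64689987°, λ = 2.26080031°.

lat 4.6469°, lon 2.2608°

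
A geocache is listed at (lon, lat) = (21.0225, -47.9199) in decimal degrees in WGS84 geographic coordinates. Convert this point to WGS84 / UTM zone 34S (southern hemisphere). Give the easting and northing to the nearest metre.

Zone 34 central meridian λ₀ = 6×34 − 183 = 21°; Δλ = +0.0225°.
Transverse Mercator on WGS84 with k₀ = 0.9996 gives E = 501680.995 m, N = 4692602.250 m.

E 501681 m, N 4692602 m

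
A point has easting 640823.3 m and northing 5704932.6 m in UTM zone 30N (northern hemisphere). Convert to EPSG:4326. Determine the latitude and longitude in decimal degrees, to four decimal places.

Zone 30N: λ₀ = -3°, k₀ = 0.9996, false easting 500000 m.
Meridian distance M = (N − FN)/k₀ = 5707215.5 m.
Inverse transverse Mercator on WGS84 gives φ = 51.47800003°, λ = -0.97209984°.

lat 51.4780°, lon -0.9721°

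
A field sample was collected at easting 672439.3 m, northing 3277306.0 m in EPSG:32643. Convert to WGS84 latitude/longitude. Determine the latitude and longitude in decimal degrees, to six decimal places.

Zone 43N: λ₀ = 75°, k₀ = 0.9996, false easting 500000 m.
Meridian distance M = (N − FN)/k₀ = 3278617.4 m.
Inverse transverse Mercator on WGS84 gives φ = 29.61370006°, λ = 76.78089966°.

lat 29.613700°, lon 76.780900°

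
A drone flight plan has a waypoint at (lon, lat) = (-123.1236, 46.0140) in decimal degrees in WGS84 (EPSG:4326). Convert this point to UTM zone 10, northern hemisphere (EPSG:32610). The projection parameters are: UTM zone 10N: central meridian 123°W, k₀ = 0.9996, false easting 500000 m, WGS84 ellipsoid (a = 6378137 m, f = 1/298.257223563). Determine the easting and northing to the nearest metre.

E 490432 m, N 5095610 m

Zone 10 central meridian λ₀ = 6×10 − 183 = -123°; Δλ = -0.1236°.
Transverse Mercator on WGS84 with k₀ = 0.9996 gives E = 490431.780 m, N = 5095610.416 m.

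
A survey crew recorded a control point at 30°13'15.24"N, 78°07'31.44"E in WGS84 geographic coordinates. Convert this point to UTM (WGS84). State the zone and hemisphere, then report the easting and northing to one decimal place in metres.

Zone 44N: E 223309.9 m, N 3346758.7 m

Longitude 78.1254° lies in the 6° band [78°, 84°), giving zone 44; latitude is north of the equator, so 44N.
Zone 44 central meridian λ₀ = 6×44 − 183 = 81°; Δλ = -2.8746°.
Transverse Mercator on WGS84 with k₀ = 0.9996 gives E = 223309.897 m, N = 3346758.742 m.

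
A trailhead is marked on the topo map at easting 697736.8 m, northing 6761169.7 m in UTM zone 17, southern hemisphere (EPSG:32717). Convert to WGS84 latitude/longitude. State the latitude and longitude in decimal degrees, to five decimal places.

lat -29.26290°, lon -78.96490°

Zone 17S: λ₀ = -81°, k₀ = 0.9996, false easting 500000 m, false northing 10000000 m.
Meridian distance M = (N − FN)/k₀ = -3240126.4 m.
Inverse transverse Mercator on WGS84 gives φ = -29.26289993°, λ = -78.96490017°.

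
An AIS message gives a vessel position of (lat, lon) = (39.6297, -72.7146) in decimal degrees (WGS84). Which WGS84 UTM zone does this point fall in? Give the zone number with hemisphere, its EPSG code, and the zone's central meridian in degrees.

UTM zone = ⌊(λ + 180)/6⌋ + 1; -72.7146° ∈ [-78°, -72°) → zone 18.
Hemisphere: N (φ ≥ 0).
Central meridian λ₀ = 6×18 − 183 = -75°.
EPSG code: 32618.

Zone 18N (EPSG:32618), central meridian -75°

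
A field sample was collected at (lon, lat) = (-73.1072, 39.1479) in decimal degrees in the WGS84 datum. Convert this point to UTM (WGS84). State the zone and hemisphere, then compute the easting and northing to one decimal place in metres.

Longitude -73.1072° lies in the 6° band [-78°, -72°), giving zone 18; latitude is north of the equator, so 18N.
Zone 18 central meridian λ₀ = 6×18 − 183 = -75°; Δλ = +1.8928°.
Transverse Mercator on WGS84 with k₀ = 0.9996 gives E = 663565.209 m, N = 4334895.431 m.

Zone 18N: E 663565.2 m, N 4334895.4 m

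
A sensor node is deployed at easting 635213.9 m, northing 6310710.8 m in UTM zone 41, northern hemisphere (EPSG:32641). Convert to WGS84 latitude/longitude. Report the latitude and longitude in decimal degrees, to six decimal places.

Zone 41N: λ₀ = 63°, k₀ = 0.9996, false easting 500000 m.
Meridian distance M = (N − FN)/k₀ = 6313236.1 m.
Inverse transverse Mercator on WGS84 gives φ = 56.92030001°, λ = 65.22129985°.

lat 56.920300°, lon 65.221300°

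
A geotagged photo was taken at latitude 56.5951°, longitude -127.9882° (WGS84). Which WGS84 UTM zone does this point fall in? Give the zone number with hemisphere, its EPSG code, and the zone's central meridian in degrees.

UTM zone = ⌊(λ + 180)/6⌋ + 1; -127.9882° ∈ [-132°, -126°) → zone 9.
Hemisphere: N (φ ≥ 0).
Central meridian λ₀ = 6×9 − 183 = -129°.
EPSG code: 32609.

Zone 9N (EPSG:32609), central meridian -129°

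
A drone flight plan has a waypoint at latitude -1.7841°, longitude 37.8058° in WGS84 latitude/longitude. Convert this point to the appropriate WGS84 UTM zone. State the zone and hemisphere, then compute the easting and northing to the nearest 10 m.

Zone 37S: E 367170 m, N 9802760 m

Longitude 37.8058° lies in the 6° band [36°, 42°), giving zone 37; latitude is south of the equator, so 37S.
Zone 37 central meridian λ₀ = 6×37 − 183 = 39°; Δλ = -1.1942°.
Transverse Mercator on WGS84 with k₀ = 0.9996 gives E = 367169.762 m, N = 9802759.603 m.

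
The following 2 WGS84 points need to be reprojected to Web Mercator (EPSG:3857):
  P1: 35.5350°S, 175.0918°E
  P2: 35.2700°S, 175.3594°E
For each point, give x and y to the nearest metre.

P1: x 19491130 m, y -4236825 m; P2: x 19520919 m, y -4200634 m

Web Mercator: x = R·λ, y = R·ln tan(π/4+φ/2), R = 6378137 m.
P1 (-35.5350°, 175.0918°) → (19491130.018, -4236825.291) m.
P2 (-35.2700°, 175.3594°) → (19520919.114, -4200633.871) m.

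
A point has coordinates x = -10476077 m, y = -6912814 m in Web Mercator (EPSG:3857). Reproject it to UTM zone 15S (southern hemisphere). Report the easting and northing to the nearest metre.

E 424976 m, N 4169545 m

Web Mercator inverse (R = 6378137 m) → φ = -52.61890264°, λ = -94.10820087°.
UTM 15S forward: E = 424976.261 m, N = 4169545.483 m.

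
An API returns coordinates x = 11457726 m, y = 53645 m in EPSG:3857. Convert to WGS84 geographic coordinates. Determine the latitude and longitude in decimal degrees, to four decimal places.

lat 0.4819°, lon 102.9265°

R = 6378137 m. λ = x/R = 102.92650387°.
φ = 2·arctan(exp(y/R)) − 90° = 2·arctan(1.00845) − 90° = 0.48189555°.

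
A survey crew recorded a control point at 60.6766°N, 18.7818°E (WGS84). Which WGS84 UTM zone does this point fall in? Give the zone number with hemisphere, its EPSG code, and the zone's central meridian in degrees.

UTM zone = ⌊(λ + 180)/6⌋ + 1; 18.7818° ∈ [18°, 24°) → zone 34.
Hemisphere: N (φ ≥ 0).
Central meridian λ₀ = 6×34 − 183 = 21°.
EPSG code: 32634.

Zone 34N (EPSG:32634), central meridian 21°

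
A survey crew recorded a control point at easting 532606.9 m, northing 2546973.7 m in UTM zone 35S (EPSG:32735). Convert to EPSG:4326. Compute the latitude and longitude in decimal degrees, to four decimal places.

lat -67.1924°, lon 27.7538°

Zone 35S: λ₀ = 27°, k₀ = 0.9996, false easting 500000 m, false northing 10000000 m.
Meridian distance M = (N − FN)/k₀ = -7456008.7 m.
Inverse transverse Mercator on WGS84 gives φ = -67.19239995°, λ = 27.75379953°.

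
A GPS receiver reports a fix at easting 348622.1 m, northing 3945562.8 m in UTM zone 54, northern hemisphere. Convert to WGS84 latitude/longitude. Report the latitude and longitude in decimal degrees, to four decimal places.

Zone 54N: λ₀ = 141°, k₀ = 0.9996, false easting 500000 m.
Meridian distance M = (N − FN)/k₀ = 3947141.7 m.
Inverse transverse Mercator on WGS84 gives φ = 35.64230017°, λ = 139.32800011°.

lat 35.6423°, lon 139.3280°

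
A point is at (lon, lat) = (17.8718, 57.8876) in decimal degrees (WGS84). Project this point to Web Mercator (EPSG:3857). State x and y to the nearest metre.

x 1989480 m, y 7943743 m

Web Mercator is spherical with R = a = 6378137 m.
x = R·λ = 6378137 × 0.311921753 = 1989479.676 m.
y = R·ln tan(π/4 + φ/2) = 6378137 × 1.245464432 = 7943742.776 m.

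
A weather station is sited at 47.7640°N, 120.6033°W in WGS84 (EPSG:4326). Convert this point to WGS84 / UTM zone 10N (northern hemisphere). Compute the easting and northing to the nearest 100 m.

Zone 10 central meridian λ₀ = 6×10 − 183 = -123°; Δλ = +2.3967°.
Transverse Mercator on WGS84 with k₀ = 0.9996 gives E = 679591.922 m, N = 5292852.141 m.

E 679600 m, N 5292900 m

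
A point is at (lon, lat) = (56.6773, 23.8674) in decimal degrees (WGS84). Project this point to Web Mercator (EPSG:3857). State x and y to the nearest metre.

x 6309288 m, y 2737259 m

Web Mercator is spherical with R = a = 6378137 m.
x = R·λ = 6378137 × 0.989205496 = 6309288.176 m.
y = R·ln tan(π/4 + φ/2) = 6378137 × 0.429162705 = 2737258.527 m.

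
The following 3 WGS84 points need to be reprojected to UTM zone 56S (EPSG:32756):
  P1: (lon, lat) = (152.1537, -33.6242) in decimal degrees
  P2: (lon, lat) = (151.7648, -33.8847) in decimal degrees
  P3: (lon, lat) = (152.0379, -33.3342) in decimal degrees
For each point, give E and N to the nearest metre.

P1: E 421502 m, N 6279190 m; P2: E 385775 m, N 6249942 m; P3: E 410463 m, N 6311249 m

UTM zone 56S: λ₀ = 153°, k₀ = 0.9996.
P1 (-33.6242°, 152.1537°) → (421502.439, 6279189.671) m.
P2 (-33.8847°, 151.7648°) → (385774.697, 6249941.622) m.
P3 (-33.3342°, 152.0379°) → (410463.310, 6311249.495) m.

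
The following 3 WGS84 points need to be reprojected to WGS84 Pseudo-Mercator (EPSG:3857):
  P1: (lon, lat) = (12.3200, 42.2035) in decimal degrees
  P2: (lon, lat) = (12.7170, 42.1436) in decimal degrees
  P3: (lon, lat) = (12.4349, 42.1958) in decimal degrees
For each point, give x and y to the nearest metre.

Web Mercator: x = R·λ, y = R·ln tan(π/4+φ/2), R = 6378137 m.
P1 (42.2035°, 12.3200°) → (1371456.127, 5191511.669) m.
P2 (42.1436°, 12.7170°) → (1415649.964, 5182514.358) m.
P3 (42.1958°, 12.4349°) → (1384246.736, 5190354.609) m.

P1: x 1371456 m, y 5191512 m; P2: x 1415650 m, y 5182514 m; P3: x 1384247 m, y 5190355 m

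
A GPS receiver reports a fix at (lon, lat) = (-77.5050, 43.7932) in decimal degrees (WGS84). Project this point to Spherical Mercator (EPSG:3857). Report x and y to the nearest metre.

Web Mercator is spherical with R = a = 6378137 m.
x = R·λ = 6378137 × -1.352717437 = -8627817.134 m.
y = R·ln tan(π/4 + φ/2) = 6378137 × 0.851893740 = 5433494.981 m.

x -8627817 m, y 5433495 m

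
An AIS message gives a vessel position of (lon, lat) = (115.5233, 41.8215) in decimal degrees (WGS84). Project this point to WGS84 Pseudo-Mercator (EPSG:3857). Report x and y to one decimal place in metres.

Web Mercator is spherical with R = a = 6378137 m.
x = R·λ = 6378137 × 2.016261948 = 12859994.931 m.
y = R·ln tan(π/4 + φ/2) = 6378137 × 0.804980890 = 5134278.399 m.

x 12859994.9 m, y 5134278.4 m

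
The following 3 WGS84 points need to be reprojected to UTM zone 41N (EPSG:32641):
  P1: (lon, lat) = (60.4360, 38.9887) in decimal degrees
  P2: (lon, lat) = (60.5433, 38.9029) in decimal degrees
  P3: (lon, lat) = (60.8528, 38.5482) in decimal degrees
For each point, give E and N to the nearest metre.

UTM zone 41N: λ₀ = 63°, k₀ = 0.9996.
P1 (38.9887°, 60.4360°) → (277927.831, 4318650.036) m.
P2 (38.9029°, 60.5433°) → (286965.655, 4308870.568) m.
P3 (38.5482°, 60.8528°) → (312883.682, 4268827.312) m.

P1: E 277928 m, N 4318650 m; P2: E 286966 m, N 4308871 m; P3: E 312884 m, N 4268827 m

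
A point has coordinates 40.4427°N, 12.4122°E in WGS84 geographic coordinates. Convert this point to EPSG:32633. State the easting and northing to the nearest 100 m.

Zone 33 central meridian λ₀ = 6×33 − 183 = 15°; Δλ = -2.5878°.
Transverse Mercator on WGS84 with k₀ = 0.9996 gives E = 280527.303 m, N = 4480110.758 m.

E 280500 m, N 4480100 m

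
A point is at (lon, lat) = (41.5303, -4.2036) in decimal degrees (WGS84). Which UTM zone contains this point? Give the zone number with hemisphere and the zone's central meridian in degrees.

UTM zone = ⌊(λ + 180)/6⌋ + 1; 41.5303° ∈ [36°, 42°) → zone 37.
Hemisphere: S (φ < 0).
Central meridian λ₀ = 6×37 − 183 = 39°.

Zone 37S, central meridian 39°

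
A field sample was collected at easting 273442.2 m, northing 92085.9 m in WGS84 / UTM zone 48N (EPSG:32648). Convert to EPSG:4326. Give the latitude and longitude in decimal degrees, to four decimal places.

Zone 48N: λ₀ = 105°, k₀ = 0.9996, false easting 500000 m.
Meridian distance M = (N − FN)/k₀ = 92122.7 m.
Inverse transverse Mercator on WGS84 gives φ = 0.83260011°, λ = 102.96419990°.

lat 0.8326°, lon 102.9642°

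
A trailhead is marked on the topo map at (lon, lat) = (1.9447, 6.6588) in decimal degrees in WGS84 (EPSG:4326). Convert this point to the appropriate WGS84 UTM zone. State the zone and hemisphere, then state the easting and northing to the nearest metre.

Zone 31N: E 383352 m, N 736155 m

Longitude 1.9447° lies in the 6° band [0°, 6°), giving zone 31; latitude is north of the equator, so 31N.
Zone 31 central meridian λ₀ = 6×31 − 183 = 3°; Δλ = -1.0553°.
Transverse Mercator on WGS84 with k₀ = 0.9996 gives E = 383351.959 m, N = 736155.233 m.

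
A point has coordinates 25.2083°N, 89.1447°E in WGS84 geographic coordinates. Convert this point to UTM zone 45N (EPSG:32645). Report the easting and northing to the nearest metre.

Zone 45 central meridian λ₀ = 6×45 − 183 = 87°; Δλ = +2.1447°.
Transverse Mercator on WGS84 with k₀ = 0.9996 gives E = 716087.136 m, N = 2789735.878 m.

E 716087 m, N 2789736 m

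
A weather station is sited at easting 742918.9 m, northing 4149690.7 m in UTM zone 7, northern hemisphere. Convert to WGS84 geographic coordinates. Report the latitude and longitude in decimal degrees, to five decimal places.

lat 37.46220°, lon -138.25340°

Zone 7N: λ₀ = -141°, k₀ = 0.9996, false easting 500000 m.
Meridian distance M = (N − FN)/k₀ = 4151351.2 m.
Inverse transverse Mercator on WGS84 gives φ = 37.46220009°, λ = -138.25340029°.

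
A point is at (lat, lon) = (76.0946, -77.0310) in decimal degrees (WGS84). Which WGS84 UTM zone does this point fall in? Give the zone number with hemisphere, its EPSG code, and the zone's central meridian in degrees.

UTM zone = ⌊(λ + 180)/6⌋ + 1; -77.0310° ∈ [-78°, -72°) → zone 18.
Hemisphere: N (φ ≥ 0).
Central meridian λ₀ = 6×18 − 183 = -75°.
EPSG code: 32618.

Zone 18N (EPSG:32618), central meridian -75°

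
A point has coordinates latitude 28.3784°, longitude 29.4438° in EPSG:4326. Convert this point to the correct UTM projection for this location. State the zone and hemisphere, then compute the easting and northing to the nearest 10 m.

Zone 35N: E 739480 m, N 3141550 m

Longitude 29.4438° lies in the 6° band [24°, 30°), giving zone 35; latitude is north of the equator, so 35N.
Zone 35 central meridian λ₀ = 6×35 − 183 = 27°; Δλ = +2.4438°.
Transverse Mercator on WGS84 with k₀ = 0.9996 gives E = 739476.087 m, N = 3141549.154 m.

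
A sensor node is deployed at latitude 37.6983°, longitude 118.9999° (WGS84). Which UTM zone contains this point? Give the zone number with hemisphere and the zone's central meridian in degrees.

UTM zone = ⌊(λ + 180)/6⌋ + 1; 118.9999° ∈ [114°, 120°) → zone 50.
Hemisphere: N (φ ≥ 0).
Central meridian λ₀ = 6×50 − 183 = 117°.

Zone 50N, central meridian 117°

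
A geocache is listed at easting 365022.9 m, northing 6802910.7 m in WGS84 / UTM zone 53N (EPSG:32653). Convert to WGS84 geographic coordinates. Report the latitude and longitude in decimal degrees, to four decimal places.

lat 61.3368°, lon 132.4772°

Zone 53N: λ₀ = 135°, k₀ = 0.9996, false easting 500000 m.
Meridian distance M = (N − FN)/k₀ = 6805633.0 m.
Inverse transverse Mercator on WGS84 gives φ = 61.33680033°, λ = 132.47720042°.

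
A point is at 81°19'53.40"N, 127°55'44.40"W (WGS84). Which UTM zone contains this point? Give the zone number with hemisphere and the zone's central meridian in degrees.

UTM zone = ⌊(λ + 180)/6⌋ + 1; -127.9290° ∈ [-132°, -126°) → zone 9.
Hemisphere: N (φ ≥ 0).
Central meridian λ₀ = 6×9 − 183 = -129°.

Zone 9N, central meridian -129°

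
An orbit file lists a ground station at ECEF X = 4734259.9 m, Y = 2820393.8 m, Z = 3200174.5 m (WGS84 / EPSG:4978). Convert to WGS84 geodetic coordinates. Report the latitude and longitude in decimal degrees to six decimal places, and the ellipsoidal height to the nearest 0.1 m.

λ = atan2(Y, X) = 30.78400046°; p = √(X²+Y²) = 5510702.1 m.
Bowring's method on WGS84 (a = 6378137 m, b = 6356752.314 m) gives φ = 30.31199994°, h = -208.100 m.

lat 30.312000°, lon 30.784000°, h -208.1 m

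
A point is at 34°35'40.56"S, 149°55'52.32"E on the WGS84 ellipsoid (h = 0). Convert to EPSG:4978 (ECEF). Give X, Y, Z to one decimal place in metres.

WGS84: a = 6378137 m, e² = 0.006694380; N(φ) = a/√(1−e²sin²φ) = 6385030.136 m.
X = (N+h)·cosφ·cosλ = -4548750.375 m; Y = (N+h)·cosφ·sinλ = 2633510.080 m; Z = (N(1−e²)+h)·sinφ = -3600935.572 m.

X -4548750.4 m, Y 2633510.1 m, Z -3600935.6 m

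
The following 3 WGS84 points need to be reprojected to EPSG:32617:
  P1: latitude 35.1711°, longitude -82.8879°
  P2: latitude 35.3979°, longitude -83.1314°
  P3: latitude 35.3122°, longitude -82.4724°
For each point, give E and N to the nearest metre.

UTM zone 17N: λ₀ = -81°, k₀ = 0.9996.
P1 (35.1711°, -82.8879°) → (328074.819, 3893649.582) m.
P2 (35.3979°, -83.1314°) → (306437.614, 3919256.131) m.
P3 (35.3122°, -82.4724°) → (366148.451, 3908660.021) m.

P1: E 328075 m, N 3893650 m; P2: E 306438 m, N 3919256 m; P3: E 366148 m, N 3908660 m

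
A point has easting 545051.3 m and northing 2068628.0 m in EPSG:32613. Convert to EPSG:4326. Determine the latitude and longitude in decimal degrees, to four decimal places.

Zone 13N: λ₀ = -105°, k₀ = 0.9996, false easting 500000 m.
Meridian distance M = (N − FN)/k₀ = 2069455.8 m.
Inverse transverse Mercator on WGS84 gives φ = 18.70849991°, λ = -104.57270043°.

lat 18.7085°, lon -104.5727°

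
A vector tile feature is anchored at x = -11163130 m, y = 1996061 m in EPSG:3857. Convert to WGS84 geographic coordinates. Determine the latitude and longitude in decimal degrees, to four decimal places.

R = 6378137 m. λ = x/R = -100.28010298°.
φ = 2·arctan(exp(y/R)) − 90° = 2·arctan(1.36746) − 90° = 17.64519754°.

lat 17.6452°, lon -100.2801°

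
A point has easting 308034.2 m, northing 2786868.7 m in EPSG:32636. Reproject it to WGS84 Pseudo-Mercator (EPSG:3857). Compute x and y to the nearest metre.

Unproject from UTM 36N (λ₀ = 33°) → φ = 25.18570000°, λ = 31.09499978°.
Web Mercator (R = 6378137 m): x = 3461479.542 m, y = 2898570.979 m.

x 3461480 m, y 2898571 m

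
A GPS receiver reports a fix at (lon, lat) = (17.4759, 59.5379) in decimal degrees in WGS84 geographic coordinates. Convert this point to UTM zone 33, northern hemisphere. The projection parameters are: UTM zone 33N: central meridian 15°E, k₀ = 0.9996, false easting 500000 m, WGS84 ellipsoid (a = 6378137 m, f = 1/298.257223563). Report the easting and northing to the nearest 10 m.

Zone 33 central meridian λ₀ = 6×33 − 183 = 15°; Δλ = +2.4759°.
Transverse Mercator on WGS84 with k₀ = 0.9996 gives E = 640000.133 m, N = 6602557.945 m.

E 640000 m, N 6602560 m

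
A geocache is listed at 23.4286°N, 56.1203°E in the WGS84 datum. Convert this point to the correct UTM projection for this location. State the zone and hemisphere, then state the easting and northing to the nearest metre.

Longitude 56.1203° lies in the 6° band [54°, 60°), giving zone 40; latitude is north of the equator, so 40N.
Zone 40 central meridian λ₀ = 6×40 − 183 = 57°; Δλ = -0.8797°.
Transverse Mercator on WGS84 with k₀ = 0.9996 gives E = 410131.718 m, N = 2591241.274 m.

Zone 40N: E 410132 m, N 2591241 m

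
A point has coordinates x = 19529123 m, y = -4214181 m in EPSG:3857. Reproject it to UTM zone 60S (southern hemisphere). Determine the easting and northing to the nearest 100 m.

E 357700 m, N 6084900 m

Web Mercator inverse (R = 6378137 m) → φ = -35.36929648°, λ = 175.43309676°.
UTM 60S forward: E = 357656.951 m, N = 6084875.298 m.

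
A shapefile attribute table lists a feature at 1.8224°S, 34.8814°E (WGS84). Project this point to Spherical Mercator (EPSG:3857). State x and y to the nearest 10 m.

Web Mercator is spherical with R = a = 6378137 m.
x = R·λ = 6378137 × 0.608795278 = 3882979.686 m.
y = R·ln tan(π/4 + φ/2) = 6378137 × -0.031812245 = -202902.855 m.

x 3882980 m, y -202900 m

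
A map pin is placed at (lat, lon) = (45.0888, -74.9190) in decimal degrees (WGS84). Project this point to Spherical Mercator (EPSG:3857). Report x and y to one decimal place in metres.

Web Mercator is spherical with R = a = 6378137 m.
x = R·λ = 6378137 × -1.307583222 = -8339944.931 m.
y = R·ln tan(π/4 + φ/2) = 6378137 × 0.883567110 = 5635512.079 m.

x -8339944.9 m, y 5635512.1 m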